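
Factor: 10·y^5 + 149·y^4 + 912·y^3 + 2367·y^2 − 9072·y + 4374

(2·y − 3)·(5·y − 3)·(y + 9)·(y^2 + 8·y + 54)

By the rational root theorem, y = −9 is a root, giving the factor (y + 9) and quotient 10·y^4 + 59·y^3 + 381·y^2 − 1062·y + 486.
Then y = 3/5 is a root, so (5·y − 3) is a factor; dividing leaves 2·y^3 + 13·y^2 + 84·y − 162.
Continuing, y = 3/2 is a root, giving the factor (2·y − 3) and quotient y^2 + 8·y + 54.
The quadratic y^2 + 8·y + 54 has discriminant −152 < 0 and is irreducible over ℤ.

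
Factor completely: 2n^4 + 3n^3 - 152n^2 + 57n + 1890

(2n + 7)(n + 9)(n - 5)(n - 6)

Trying the rational-root candidates, n = -7/2 is a root, so (2n + 7) is a factor; dividing leaves n^3 - 2n^2 - 69n + 270.
Next, n = 5 is a root, so (n - 5) divides it; the quotient is n^2 + 3n - 54.
The remaining quadratic factors as (n - 6)(n + 9).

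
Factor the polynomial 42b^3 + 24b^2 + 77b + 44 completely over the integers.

Group as (42b^3 + 77b) + (24b^2 + 44) = 7b(6b^2 + 11) + 4(6b^2 + 11).
Both groups share the factor (6b^2 + 11).

(7b + 4)(6b^2 + 11)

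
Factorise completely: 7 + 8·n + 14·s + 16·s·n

Group as (16·s·n + 14·s) + (8·n + 7) = 2·s·(8·n + 7) + (8·n + 7).
Both groups share the factor (8·n + 7).

(2·s + 1)·(8·n + 7)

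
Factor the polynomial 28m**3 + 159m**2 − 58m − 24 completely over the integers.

(4m + 1)(7m − 4)(m + 6)

By the rational root theorem, m = −1/4 is a root, so (4m + 1) is a factor; dividing leaves 7m**2 + 38m − 24.
The remaining quadratic factors as (7m − 4)(m + 6).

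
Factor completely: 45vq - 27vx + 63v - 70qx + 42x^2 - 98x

(5q - 3x + 7)(9v - 14x)

Group: 5q(9v - 14x) + (-3x + 7)(9v - 14x); both groups contain (9v - 14x).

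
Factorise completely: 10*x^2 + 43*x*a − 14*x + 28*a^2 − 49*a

Group: 5*x*(2*x + 7*a) + (4*a − 7)*(2*x + 7*a); both groups contain (2*x + 7*a).

(5*x + 4*a − 7)*(2*x + 7*a)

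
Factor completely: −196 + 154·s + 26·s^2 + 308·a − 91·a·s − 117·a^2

Group: −13·a·(9·a − 2·s − 14) + (−13·s + 14)·(9·a − 2·s − 14); both groups contain (9·a − 2·s − 14).

−(13·a + 13·s − 14)·(9·a − 2·s − 14)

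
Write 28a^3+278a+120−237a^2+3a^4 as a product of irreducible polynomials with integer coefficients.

Among the possible rational roots, a = 4 is a root, so (a−4) is a factor; dividing leaves 3a^3+40a^2−77a−30.
Then a = 2 is a root, giving the factor (a−2) and quotient 3a^2+46a+15.
The remaining quadratic factors as (a+15)(3a+1).

(3a+1)(a+15)(a−2)(a−4)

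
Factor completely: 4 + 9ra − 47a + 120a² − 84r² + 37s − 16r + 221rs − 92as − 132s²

Group: −7r(12r − 15a − 11s + 4) + (−8a + 12s + 1)(12r − 15a − 11s + 4); both groups contain (12r − 15a − 11s + 4).

−(12r − 15a − 11s + 4)(7r + 8a − 12s − 1)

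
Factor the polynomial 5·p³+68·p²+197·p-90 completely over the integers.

Among the possible rational roots, p = -9 is a root, giving the factor (p+9) and quotient 5·p²+23·p-10.
The remaining quadratic factors as (5·p-2)(p+5).

(5·p-2)·(p+5)·(p+9)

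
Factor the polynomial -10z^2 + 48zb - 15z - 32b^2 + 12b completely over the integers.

Group: -5z(2z - 8b + 3) + 4b(2z - 8b + 3); both groups contain (2z - 8b + 3).

-(5z - 4b)(2z - 8b + 3)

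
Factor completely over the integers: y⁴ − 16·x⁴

(y − 2·x)·(y + 2·x)·(y² + 4·x²)

Write as (y²)² − (4·x²)², then factor y² − 4·x² once more.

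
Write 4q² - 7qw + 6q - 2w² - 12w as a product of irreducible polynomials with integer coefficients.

(4q + w + 6)(q - 2w)

Group: 4q(q - 2w) + (w + 6)(q - 2w); both groups contain (q - 2w).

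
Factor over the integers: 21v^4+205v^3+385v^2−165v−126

Among the possible rational roots, v = 2/3 is a root, so (3v−2) divides it; the quotient is 7v^3+73v^2+177v+63.
Next, v = −3/7 is a root, giving the factor (7v+3) and quotient v^2+10v+21.
The remaining quadratic factors as (v+3)(v+7).

(3v−2)(7v+3)(v+3)(v+7)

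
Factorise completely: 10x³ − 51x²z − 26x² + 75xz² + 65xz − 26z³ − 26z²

Group: x(10x² − 31xz − 26x + 13z² + 13z) − 2z(10x² − 31xz − 26x + 13z² + 13z); both groups contain (10x² − 31xz − 26x + 13z² + 13z), so (x − 2z) is a factor with cofactor 10x² − 31xz − 26x + 13z² + 13z.
The cofactor groups again: 10x² − 31xz − 26x + 13z² + 13z = 2x(5x − 13z − 13) − z(5x − 13z − 13); both groups contain (5x − 13z − 13), giving (2x − z)(5x − 13z − 13).

(2x − z)(5x − 13z − 13)(x − 2z)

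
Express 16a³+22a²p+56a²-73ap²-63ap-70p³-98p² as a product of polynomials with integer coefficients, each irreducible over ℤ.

Group: a(16a²+54ap+56a+35p²+49p) - 2p(16a²+54ap+56a+35p²+49p); both groups contain (16a²+54ap+56a+35p²+49p), so (a-2p) is a factor with cofactor 16a²+54ap+56a+35p²+49p.
The cofactor groups again: 16a²+54ap+56a+35p²+49p = 2a(8a+7p) + (5p+7)(8a+7p); both groups contain (8a+7p), giving (2a+5p+7)(8a+7p).

(2a+5p+7)(8a+7p)(a-2p)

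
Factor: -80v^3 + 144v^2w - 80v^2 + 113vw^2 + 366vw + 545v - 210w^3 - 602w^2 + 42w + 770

Group: 4v(-20v^2 + 11vw - 75v + 42w^2 + 28w - 70) + (-5w - 11)(-20v^2 + 11vw - 75v + 42w^2 + 28w - 70); both groups contain (-20v^2 + 11vw - 75v + 42w^2 + 28w - 70), so (4v - 5w - 11) is a factor with cofactor -20v^2 + 11vw - 75v + 42w^2 + 28w - 70.
The cofactor groups again: -20v^2 + 11vw - 75v + 42w^2 + 28w - 70 = -4v(5v + 6w + 10) + (7w - 7)(5v + 6w + 10); both groups contain (5v + 6w + 10), giving -(4v - 7w + 7)(5v + 6w + 10).

-(4v - 5w - 11)(4v - 7w + 7)(5v + 6w + 10)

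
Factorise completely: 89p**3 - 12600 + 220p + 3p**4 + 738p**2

Among the possible rational roots, p = -9 is a root, so (p + 9) divides it; the quotient is 3p**3 + 62p**2 + 180p - 1400.
Next, p = -10 is a root, giving the factor (p + 10) and quotient 3p**2 + 32p - 140.
The remaining quadratic factors as (3p - 10)(p + 14).

(3p - 10)(p + 10)(p + 14)(p + 9)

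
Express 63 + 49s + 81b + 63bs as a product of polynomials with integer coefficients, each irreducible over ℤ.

(7s + 9)(9b + 7)

Group as (63bs + 81b) + (49s + 63) = 9b(7s + 9) + 7(7s + 9).
Both groups share the factor (7s + 9).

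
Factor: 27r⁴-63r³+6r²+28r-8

Testing divisors of the constant over divisors of the leading coefficient, r = 2/3 is a root, so (3r-2) is a factor; dividing leaves 9r³-15r²-8r+4.
Continuing, r = 2 is a root, giving the factor (r-2) and quotient 9r²+3r-2.
The remaining quadratic factors as (3r-1)(3r+2).

(3r+2)(3r-1)(3r-2)(r-2)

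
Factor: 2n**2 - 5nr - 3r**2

(2n + r)(n - 3r)

Group: 2n(n - 3r) + r(n - 3r); both groups contain (n - 3r).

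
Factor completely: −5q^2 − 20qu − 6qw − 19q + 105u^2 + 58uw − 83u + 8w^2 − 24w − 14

−(5q − 15u − 4w + 14)(q + 7u + 2w + 1)

Group: −q(5q − 15u − 4w + 14) + (−7u − 2w − 1)(5q − 15u − 4w + 14); both groups contain (5q − 15u − 4w + 14).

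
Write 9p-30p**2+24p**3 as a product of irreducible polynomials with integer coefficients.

Pull out the common factor 3p, then factor the remaining trinomial.

3p(2p-1)(4p-3)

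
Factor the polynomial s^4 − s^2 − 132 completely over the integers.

(s^2 + 11)(s^2 − 12)

Substitute u = s^2 to get a quadratic in u, then factor.
s^2 − 12 is irreducible over ℤ (12 is not a perfect square).
s^2 + 11 is irreducible over ℤ (always positive, so no real roots).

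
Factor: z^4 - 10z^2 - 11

(z^2 + 1)(z^2 - 11)

Substitute u = z^2 to get a quadratic in u, then factor.
z^2 + 1 is irreducible over ℤ (sum of squares).
z^2 - 11 is irreducible over ℤ (11 is not a perfect square).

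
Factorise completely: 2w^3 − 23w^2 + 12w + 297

(2w − 11)(w + 3)(w − 9)

Trying the rational-root candidates, w = −3 is a root, so (w + 3) divides it; the quotient is 2w^2 − 29w + 99.
The remaining quadratic factors as (2w − 11)(w − 9).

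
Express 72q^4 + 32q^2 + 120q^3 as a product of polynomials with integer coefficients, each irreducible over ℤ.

8q^2(3q + 1)(3q + 4)

Pull out the common factor 8q^2, then factor the remaining trinomial.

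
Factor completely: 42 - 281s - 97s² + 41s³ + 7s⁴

(7s - 1)(s + 2)(s + 7)(s - 3)

Testing divisors of the constant over divisors of the leading coefficient, s = -2 is a root, so (s + 2) divides it; the quotient is 7s³ + 27s² - 151s + 21.
Next, s = 1/7 is a root, so (7s - 1) divides it; the quotient is s² + 4s - 21.
The remaining quadratic factors as (s - 3)(s + 7).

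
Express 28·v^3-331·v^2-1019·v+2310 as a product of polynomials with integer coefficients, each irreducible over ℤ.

Among the possible rational roots, v = 11/7 is a root, giving the factor (7·v-11) and quotient 4·v^2-41·v-210.
The remaining quadratic factors as (v-14)(4·v+15).

(4·v+15)·(7·v-11)·(v-14)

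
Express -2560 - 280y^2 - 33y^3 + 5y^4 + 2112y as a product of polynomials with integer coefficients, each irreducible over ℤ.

(5y - 8)(y + 8)(y - 5)(y - 8)

Among the possible rational roots, y = 8/5 is a root, so (5y - 8) divides it; the quotient is y^3 - 5y^2 - 64y + 320.
Next, y = -8 is a root, so (y + 8) is a factor; dividing leaves y^2 - 13y + 40.
The remaining quadratic factors as (y - 5)(y - 8).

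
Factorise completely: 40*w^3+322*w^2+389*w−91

(2*w+13)*(4*w+7)*(5*w−1)

Trying the rational-root candidates, w = −13/2 is a root, so (2*w+13) divides it; the quotient is 20*w^2+31*w−7.
The remaining quadratic factors as (5*w−1)(4*w+7).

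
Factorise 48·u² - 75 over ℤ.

3·(4·u + 5)·(4·u - 5)

Factor out 3, leaving 16·u² - 25, which is a difference of two squares.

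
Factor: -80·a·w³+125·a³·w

Factor out 5·a·w, leaving 25·a²-16·w², which is a difference of two squares.

5·a·w·(5·a+4·w)·(5·a-4·w)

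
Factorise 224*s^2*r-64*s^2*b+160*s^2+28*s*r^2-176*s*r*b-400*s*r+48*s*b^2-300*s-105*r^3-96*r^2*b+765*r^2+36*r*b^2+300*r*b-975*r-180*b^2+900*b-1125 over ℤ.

Group: 7*r*(32*s^2+4*s*r-24*s*b-60*s-15*r^2-18*r*b+120*r+90*b-225) + (-2*b+5)*(32*s^2+4*s*r-24*s*b-60*s-15*r^2-18*r*b+120*r+90*b-225); both groups contain (32*s^2+4*s*r-24*s*b-60*s-15*r^2-18*r*b+120*r+90*b-225), so (7*r-2*b+5) is a factor with cofactor 32*s^2+4*s*r-24*s*b-60*s-15*r^2-18*r*b+120*r+90*b-225.
The cofactor groups again: 32*s^2+4*s*r-24*s*b-60*s-15*r^2-18*r*b+120*r+90*b-225 = 8*s*(4*s+3*r-15) + (-5*r-6*b+15)*(4*s+3*r-15); both groups contain (4*s+3*r-15), giving (8*s-5*r-6*b+15)*(4*s+3*r-15).

(7*r-2*b+5)*(8*s-5*r-6*b+15)*(4*s+3*r-15)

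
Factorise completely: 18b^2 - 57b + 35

(3b - 7)(6b - 5)

Need a pair with product 18·35 = 630 and sum -57: that's -15 and -42.
Split the middle term: 18b^2 - 15b - 42b + 35 = 3b(6b - 5) - 7(6b - 5).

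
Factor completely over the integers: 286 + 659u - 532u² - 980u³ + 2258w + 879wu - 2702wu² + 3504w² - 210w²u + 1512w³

Group: 14w(108w² - 123wu + 150w - 70u² + 27u + 22) + (14u + 13)(108w² - 123wu + 150w - 70u² + 27u + 22); both groups contain (108w² - 123wu + 150w - 70u² + 27u + 22), so (14w + 14u + 13) is a factor with cofactor 108w² - 123wu + 150w - 70u² + 27u + 22.
The cofactor groups again: 108w² - 123wu + 150w - 70u² + 27u + 22 = 9w(12w + 5u + 2) + (-14u + 11)(12w + 5u + 2); both groups contain (12w + 5u + 2), giving (9w - 14u + 11)(12w + 5u + 2).

(9w - 14u + 11)(14w + 14u + 13)(12w + 5u + 2)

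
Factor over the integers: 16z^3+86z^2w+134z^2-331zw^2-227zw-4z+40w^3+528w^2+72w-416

(2z-5w+4)(8z-w-13)(z+8w+8)

Group: 8z(2z^2+11zw+20z-40w^2-8w+32) + (-w-13)(2z^2+11zw+20z-40w^2-8w+32); both groups contain (2z^2+11zw+20z-40w^2-8w+32), so (8z-w-13) is a factor with cofactor 2z^2+11zw+20z-40w^2-8w+32.
The cofactor groups again: 2z^2+11zw+20z-40w^2-8w+32 = z(2z-5w+4) + (8w+8)(2z-5w+4); both groups contain (2z-5w+4), giving (z+8w+8)(2z-5w+4).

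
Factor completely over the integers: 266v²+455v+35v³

7v(5v+13)(v+5)

Pull out the common factor 7v, then factor the remaining trinomial.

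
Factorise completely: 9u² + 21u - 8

(3u + 8)(3u - 1)

Need a pair with product 9·(-8) = -72 and sum 21: that's -3 and 24.
Split the middle term: 9u² - 3u + 24u - 8 = 3u(3u - 1) + 8(3u - 1).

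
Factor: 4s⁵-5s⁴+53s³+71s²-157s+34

(4s-1)(s+2)(s-1)(s²-2s+17)

Testing divisors of the constant over divisors of the leading coefficient, s = -2 is a root, so (s+2) is a factor; dividing leaves 4s⁴-13s³+79s²-87s+17.
Next, s = 1 is a root, so (s-1) divides it; the quotient is 4s³-9s²+70s-17.
Continuing, s = 1/4 is a root, so (4s-1) divides it; the quotient is s²-2s+17.
The quadratic s²-2s+17 has discriminant -64 < 0 and is irreducible over ℤ.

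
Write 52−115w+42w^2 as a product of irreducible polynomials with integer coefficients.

(6w−13)(7w−4)

Need a pair with product 42·52 = 2184 and sum −115: that's −91 and −24.
Split the middle term: 42w^2−91w − 24w+52 = 7w(6w−13) − 4(6w−13).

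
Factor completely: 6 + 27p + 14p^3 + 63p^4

(9p + 2)(7p^3 + 3)

Group as (63p^4 + 27p) + (14p^3 + 6) = 9p(7p^3 + 3) + 2(7p^3 + 3).
Both groups share the factor (7p^3 + 3).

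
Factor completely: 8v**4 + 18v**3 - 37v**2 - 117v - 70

By the rational root theorem, v = -1 is a root, so (v + 1) divides it; the quotient is 8v**3 + 10v**2 - 47v - 70.
Then v = 5/2 is a root, giving the factor (2v - 5) and quotient 4v**2 + 15v + 14.
The remaining quadratic factors as (v + 2)(4v + 7).

(2v - 5)(4v + 7)(v + 1)(v + 2)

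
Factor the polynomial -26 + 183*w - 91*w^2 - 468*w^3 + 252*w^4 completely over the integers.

(2*w - 1)*(3*w + 2)*(6*w - 1)*(7*w - 13)

Trying the rational-root candidates, w = 1/2 is a root, so (2*w - 1) divides it; the quotient is 126*w^3 - 171*w^2 - 131*w + 26.
Continuing, w = 13/7 is a root, giving the factor (7*w - 13) and quotient 18*w^2 + 9*w - 2.
The remaining quadratic factors as (6*w - 1)(3*w + 2).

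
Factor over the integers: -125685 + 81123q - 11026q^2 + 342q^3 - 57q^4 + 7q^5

Among the possible rational roots, q = 7 is a root, giving the factor (q - 7) and quotient 7q^4 - 8q^3 + 286q^2 - 9024q + 17955.
Then q = 15/7 is a root, giving the factor (7q - 15) and quotient q^3 + q^2 + 43q - 1197.
Continuing, q = 9 is a root, so (q - 9) divides it; the quotient is q^2 + 10q + 133.
The quadratic q^2 + 10q + 133 has discriminant -432 < 0 and is irreducible over ℤ.

(7q - 15)(q - 7)(q - 9)(q^2 + 10q + 133)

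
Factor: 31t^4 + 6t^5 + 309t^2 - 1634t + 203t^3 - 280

(6t + 1)(t + 4)(t - 2)(t^2 + 3t + 35)

Among the possible rational roots, t = -1/6 is a root, so (6t + 1) divides it; the quotient is t^4 + 5t^3 + 33t^2 + 46t - 280.
Continuing, t = 2 is a root, so (t - 2) divides it; the quotient is t^3 + 7t^2 + 47t + 140.
Next, t = -4 is a root, giving the factor (t + 4) and quotient t^2 + 3t + 35.
The quadratic t^2 + 3t + 35 has discriminant -131 < 0 and is irreducible over ℤ.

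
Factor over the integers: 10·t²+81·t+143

Need a pair with product 10·143 = 1430 and sum 81: that's 26 and 55.
Split the middle term: 10·t²+26·t + 55·t+143 = 2·t·(5·t+13) + 11·(5·t+13).

(2·t+11)·(5·t+13)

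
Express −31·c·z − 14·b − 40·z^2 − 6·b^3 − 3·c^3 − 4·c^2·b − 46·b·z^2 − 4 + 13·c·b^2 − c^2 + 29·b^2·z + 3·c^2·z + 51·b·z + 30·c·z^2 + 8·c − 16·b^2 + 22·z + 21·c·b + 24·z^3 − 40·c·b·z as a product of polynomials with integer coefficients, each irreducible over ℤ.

Group: c·(−3·c^2 + 5·c·b − 9·c·z + 5·c − 2·b^2 + 7·b·z − 4·b − 6·z^2 + 7·z − 2) + (3·b − 4·z + 2)·(−3·c^2 + 5·c·b − 9·c·z + 5·c − 2·b^2 + 7·b·z − 4·b − 6·z^2 + 7·z − 2); both groups contain (−3·c^2 + 5·c·b − 9·c·z + 5·c − 2·b^2 + 7·b·z − 4·b − 6·z^2 + 7·z − 2), so (c + 3·b − 4·z + 2) is a factor with cofactor −3·c^2 + 5·c·b − 9·c·z + 5·c − 2·b^2 + 7·b·z − 4·b − 6·z^2 + 7·z − 2.
The cofactor groups again: −3·c^2 + 5·c·b − 9·c·z + 5·c − 2·b^2 + 7·b·z − 4·b − 6·z^2 + 7·z − 2 = −c·(3·c − 2·b + 3·z − 2) + (b − 2·z + 1)·(3·c − 2·b + 3·z − 2); both groups contain (3·c − 2·b + 3·z − 2), giving −(c − b + 2·z − 1)·(3·c − 2·b + 3·z − 2).

−(3·c − 2·b + 3·z − 2)·(c − b + 2·z − 1)·(c + 3·b − 4·z + 2)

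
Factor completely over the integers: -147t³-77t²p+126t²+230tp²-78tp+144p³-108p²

Group: 7t(-21t²-38tp+18t-16p²+12p) - 9p(-21t²-38tp+18t-16p²+12p); both groups contain (-21t²-38tp+18t-16p²+12p), so (7t-9p) is a factor with cofactor -21t²-38tp+18t-16p²+12p.
The cofactor groups again: -21t²-38tp+18t-16p²+12p = -3t(7t+8p-6) - 2p(7t+8p-6); both groups contain (7t+8p-6), giving -(3t+2p)(7t+8p-6).

-(7t-9p)(3t+2p)(7t+8p-6)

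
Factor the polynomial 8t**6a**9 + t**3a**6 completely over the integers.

Every term has a factor of t**3a**6; factoring it out leaves 8t**3a**3 + 1.
Recognize a sum of cubes with the parts 2ta and 1.

a**6t**3(2ta + 1)(4t**2a**2 - 2ta + 1)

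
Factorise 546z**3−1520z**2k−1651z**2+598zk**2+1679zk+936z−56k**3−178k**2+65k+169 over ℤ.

Group: 6z(91z**2−41zk−78z+4k**2+9k−13) + (−14k−13)(91z**2−41zk−78z+4k**2+9k−13); both groups contain (91z**2−41zk−78z+4k**2+9k−13), so (6z−14k−13) is a factor with cofactor 91z**2−41zk−78z+4k**2+9k−13.
The cofactor groups again: 91z**2−41zk−78z+4k**2+9k−13 = 13z(7z−k+1) + (−4k−13)(7z−k+1); both groups contain (7z−k+1), giving (13z−4k−13)(7z−k+1).

(6z−14k−13)(13z−4k−13)(7z−k+1)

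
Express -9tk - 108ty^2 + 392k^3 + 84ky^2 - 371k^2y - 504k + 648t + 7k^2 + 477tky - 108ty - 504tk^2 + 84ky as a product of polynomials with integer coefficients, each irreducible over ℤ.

-(9t - 7k)(7k - 4y + 8)(8k - 3y - 9)

Group: 8k(-63tk + 36ty - 72t + 49k^2 - 28ky + 56k) + (-3y - 9)(-63tk + 36ty - 72t + 49k^2 - 28ky + 56k); both groups contain (-63tk + 36ty - 72t + 49k^2 - 28ky + 56k), so (8k - 3y - 9) is a factor with cofactor -63tk + 36ty - 72t + 49k^2 - 28ky + 56k.
The cofactor groups again: -63tk + 36ty - 72t + 49k^2 - 28ky + 56k = -7k(9t - 7k) + (4y - 8)(9t - 7k); both groups contain (9t - 7k), giving -(7k - 4y + 8)(9t - 7k).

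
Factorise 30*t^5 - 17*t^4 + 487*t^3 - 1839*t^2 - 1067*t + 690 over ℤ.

(5*t - 2)*(6*t + 5)*(t - 3)*(t^2 + 2*t + 23)

By the rational root theorem, t = 2/5 is a root, so (5*t - 2) divides it; the quotient is 6*t^4 - t^3 + 97*t^2 - 329*t - 345.
Next, t = 3 is a root, so (t - 3) divides it; the quotient is 6*t^3 + 17*t^2 + 148*t + 115.
Next, t = -5/6 is a root, so (6*t + 5) is a factor; dividing leaves t^2 + 2*t + 23.
The quadratic t^2 + 2*t + 23 has discriminant -88 < 0 and is irreducible over ℤ.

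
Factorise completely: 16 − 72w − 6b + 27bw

(3b − 8)(9w − 2)

Group as (27bw − 6b) + (−72w + 16) = 3b(9w − 2) − 8(9w − 2).
Both groups share the factor (9w − 2).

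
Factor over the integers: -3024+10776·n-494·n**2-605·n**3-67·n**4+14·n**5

(2·n-7)·(7·n-2)·(n-9)·(n**2+8·n+24)

Among the possible rational roots, n = 7/2 is a root, so (2·n-7) divides it; the quotient is 7·n**4-9·n**3-334·n**2-1416·n+432.
Next, n = 2/7 is a root, so (7·n-2) divides it; the quotient is n**3-n**2-48·n-216.
Continuing, n = 9 is a root, giving the factor (n-9) and quotient n**2+8·n+24.
The quadratic n**2+8·n+24 has discriminant -32 < 0 and is irreducible over ℤ.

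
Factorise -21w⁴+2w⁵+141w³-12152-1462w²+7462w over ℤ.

Testing divisors of the constant over divisors of the leading coefficient, w = 4 is a root, so (w-4) divides it; the quotient is 2w⁴-13w³+89w²-1106w+3038.
Next, w = 7/2 is a root, giving the factor (2w-7) and quotient w³-3w²+34w-434.
Then w = 7 is a root, so (w-7) is a factor; dividing leaves w²+4w+62.
The quadratic w²+4w+62 has discriminant -232 < 0 and is irreducible over ℤ.

(2w-7)(w-4)(w-7)(w²+4w+62)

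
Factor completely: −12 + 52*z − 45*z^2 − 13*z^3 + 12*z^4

Among the possible rational roots, z = 3/4 is a root, so (4*z − 3) is a factor; dividing leaves 3*z^3 − z^2 − 12*z + 4.
Then z = 1/3 is a root, so (3*z − 1) divides it; the quotient is z^2 − 4.
The remaining quadratic factors as (z + 2)(z − 2).

(3*z − 1)*(4*z − 3)*(z + 2)*(z − 2)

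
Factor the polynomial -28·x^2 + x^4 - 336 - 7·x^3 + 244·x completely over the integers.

Testing divisors of the constant over divisors of the leading coefficient, x = 7 is a root, giving the factor (x - 7) and quotient x^3 - 28·x + 48.
Then x = 2 is a root, giving the factor (x - 2) and quotient x^2 + 2·x - 24.
The remaining quadratic factors as (x + 6)(x - 4).

(x + 6)·(x - 2)·(x - 4)·(x - 7)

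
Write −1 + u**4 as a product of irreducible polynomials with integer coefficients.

(u + 1)(u − 1)(u**2 + 1)

Substitute w = u**2 to get a quadratic in w, then factor.
u**2 − 1 is a difference of squares.
u**2 + 1 is irreducible over ℤ (sum of squares).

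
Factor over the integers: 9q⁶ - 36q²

9q²(q² + 2)(q² - 2)

Pull out the common factor 9q², leaving q⁴ - 4.
Recognize a difference of squares with the parts q² and 2.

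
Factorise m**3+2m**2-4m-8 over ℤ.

Group as (m**3-4m) + (2m**2-8) = m(m**2-4) + 2(m**2-4).
Both groups share the factor (m**2-4).

(m+2)**2(m-2)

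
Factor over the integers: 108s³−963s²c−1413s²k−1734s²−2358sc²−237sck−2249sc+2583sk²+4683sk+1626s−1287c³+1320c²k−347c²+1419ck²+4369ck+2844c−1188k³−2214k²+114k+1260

Group: 9s(12s²−119sc−141sk−174s−143c²−44ck−261c+99k²+69k−90) + (9c−12k−14)(12s²−119sc−141sk−174s−143c²−44ck−261c+99k²+69k−90); both groups contain (12s²−119sc−141sk−174s−143c²−44ck−261c+99k²+69k−90), so (9s+9c−12k−14) is a factor with cofactor 12s²−119sc−141sk−174s−143c²−44ck−261c+99k²+69k−90.
The cofactor groups again: 12s²−119sc−141sk−174s−143c²−44ck−261c+99k²+69k−90 = s(12s+13c−9k+6) + (−11c−11k−15)(12s+13c−9k+6); both groups contain (12s+13c−9k+6), giving (s−11c−11k−15)(12s+13c−9k+6).

(s−11c−11k−15)(12s+13c−9k+6)(9s+9c−12k−14)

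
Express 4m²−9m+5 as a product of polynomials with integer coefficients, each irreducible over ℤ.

(4m−5)(m−1)

Need a pair with product 4·5 = 20 and sum −9: that's −4 and −5.
Split the middle term: 4m²−4m − 5m+5 = 4m(m−1) − 5(m−1).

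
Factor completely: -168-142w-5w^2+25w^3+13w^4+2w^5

Testing divisors of the constant over divisors of the leading coefficient, w = -4 is a root, so (w+4) divides it; the quotient is 2w^4+5w^3+5w^2-25w-42.
Then w = 2 is a root, giving the factor (w-2) and quotient 2w^3+9w^2+23w+21.
Then w = -3/2 is a root, so (2w+3) is a factor; dividing leaves w^2+3w+7.
The quadratic w^2+3w+7 has discriminant -19 < 0 and is irreducible over ℤ.

(2w+3)(w+4)(w-2)(w^2+3w+7)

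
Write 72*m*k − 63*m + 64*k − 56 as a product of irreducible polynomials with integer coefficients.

Group as (72*m*k − 63*m) + (64*k − 56) = 9*m*(8*k − 7) + 8*(8*k − 7).
Both groups share the factor (8*k − 7).

(8*k − 7)*(9*m + 8)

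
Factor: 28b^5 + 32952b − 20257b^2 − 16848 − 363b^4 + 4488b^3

Among the possible rational roots, b = 13/4 is a root, so (4b − 13) divides it; the quotient is 7b^4 − 68b^3 + 901b^2 − 2136b + 1296.
Continuing, b = 12/7 is a root, so (7b − 12) divides it; the quotient is b^3 − 8b^2 + 115b − 108.
Next, b = 1 is a root, so (b − 1) is a factor; dividing leaves b^2 − 7b + 108.
The quadratic b^2 − 7b + 108 has discriminant −383 < 0 and is irreducible over ℤ.

(4b − 13)(7b − 12)(b − 1)(b^2 − 7b + 108)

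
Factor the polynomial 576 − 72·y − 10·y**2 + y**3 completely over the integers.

(y + 8)·(y − 12)·(y − 6)

By the rational root theorem, y = 12 is a root, so (y − 12) divides it; the quotient is y**2 + 2·y − 48.
The remaining quadratic factors as (y − 6)(y + 8).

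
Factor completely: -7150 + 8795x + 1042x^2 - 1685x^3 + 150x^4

By the rational root theorem, x = 10 is a root, so (x - 10) divides it; the quotient is 150x^3 - 185x^2 - 808x + 715.
Next, x = 13/5 is a root, so (5x - 13) is a factor; dividing leaves 30x^2 + 41x - 55.
The remaining quadratic factors as (6x - 5)(5x + 11).

(5x + 11)(5x - 13)(6x - 5)(x - 10)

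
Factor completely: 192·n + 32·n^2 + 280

8·(2·n + 5)·(2·n + 7)

Pull out the common factor 8, then factor the remaining trinomial.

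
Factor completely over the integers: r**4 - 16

(r)⁴ − (2)⁴ = ((r)² − (2)²)((r)² + (2)²); the first factor splits again, the second (r**2 + 4) is irreducible.

(r + 2)(r - 2)(r**2 + 4)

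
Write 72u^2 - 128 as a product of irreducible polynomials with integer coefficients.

Every term has a factor of 8. Then 9u^2 - 16 = (3u)² − (4)².

8(3u + 4)(3u - 4)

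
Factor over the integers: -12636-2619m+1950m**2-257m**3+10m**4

(2m-13)(5m+9)(m-12)(m-9)

Testing divisors of the constant over divisors of the leading coefficient, m = 13/2 is a root, so (2m-13) is a factor; dividing leaves 5m**3-96m**2+351m+972.
Next, m = -9/5 is a root, so (5m+9) is a factor; dividing leaves m**2-21m+108.
The remaining quadratic factors as (m-9)(m-12).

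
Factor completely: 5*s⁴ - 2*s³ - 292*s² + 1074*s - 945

Testing divisors of the constant over divisors of the leading coefficient, s = 7/5 is a root, so (5*s - 7) divides it; the quotient is s³ + s² - 57*s + 135.
Next, s = 3 is a root, so (s - 3) is a factor; dividing leaves s² + 4*s - 45.
The remaining quadratic factors as (s + 9)(s - 5).

(5*s - 7)*(s + 9)*(s - 3)*(s - 5)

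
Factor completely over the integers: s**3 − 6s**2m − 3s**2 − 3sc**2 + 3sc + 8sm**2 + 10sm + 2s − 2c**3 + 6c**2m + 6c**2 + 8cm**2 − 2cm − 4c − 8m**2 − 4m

(s − 2c − 2m)(s + c − 1)(s + c − 4m − 2)

Group: s(s**2 − sc − 2sm − s − 2c**2 − 2cm + 2c + 2m) + (c − 4m − 2)(s**2 − sc − 2sm − s − 2c**2 − 2cm + 2c + 2m); both groups contain (s**2 − sc − 2sm − s − 2c**2 − 2cm + 2c + 2m), so (s + c − 4m − 2) is a factor with cofactor s**2 − sc − 2sm − s − 2c**2 − 2cm + 2c + 2m.
The cofactor groups again: s**2 − sc − 2sm − s − 2c**2 − 2cm + 2c + 2m = s(s + c − 1) + (−2c − 2m)(s + c − 1); both groups contain (s + c − 1), giving (s − 2c − 2m)(s + c − 1).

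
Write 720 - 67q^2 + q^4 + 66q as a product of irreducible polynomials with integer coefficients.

Testing divisors of the constant over divisors of the leading coefficient, q = -8 is a root, so (q + 8) is a factor; dividing leaves q^3 - 8q^2 - 3q + 90.
Continuing, q = 6 is a root, giving the factor (q - 6) and quotient q^2 - 2q - 15.
The remaining quadratic factors as (q - 5)(q + 3).

(q + 3)(q + 8)(q - 5)(q - 6)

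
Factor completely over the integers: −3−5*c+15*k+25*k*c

(5*c+3)*(5*k−1)

Group as (25*k*c+15*k) + (−5*c−3) = 5*k*(5*c+3) − (5*c+3).
Both groups share the factor (5*c+3).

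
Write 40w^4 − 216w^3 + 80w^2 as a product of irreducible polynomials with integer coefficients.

Pull out the common factor 8w^2, then factor the remaining trinomial.

8w^2(5w − 2)(w − 5)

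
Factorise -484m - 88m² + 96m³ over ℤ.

Pull out the common factor 4m, then factor the remaining trinomial.

4m(4m - 11)(6m + 11)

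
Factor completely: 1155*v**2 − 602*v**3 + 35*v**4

7*v**2*(5*v − 11)*(v − 15)

Pull out the common factor 7*v**2, then factor the remaining trinomial.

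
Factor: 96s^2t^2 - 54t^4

Pull out the common factor 6t^2; 16s^2 - 9t^2 is a difference of squares.

6t^2(4s + 3t)(4s - 3t)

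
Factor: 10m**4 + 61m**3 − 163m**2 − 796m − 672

(2m + 3)(5m + 8)(m + 7)(m − 4)

Trying the rational-root candidates, m = −3/2 is a root, so (2m + 3) is a factor; dividing leaves 5m**3 + 23m**2 − 116m − 224.
Then m = −7 is a root, giving the factor (m + 7) and quotient 5m**2 − 12m − 32.
The remaining quadratic factors as (m − 4)(5m + 8).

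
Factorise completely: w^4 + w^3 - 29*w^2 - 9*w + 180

(w + 3)*(w + 5)*(w - 3)*(w - 4)

Among the possible rational roots, w = 3 is a root, so (w - 3) is a factor; dividing leaves w^3 + 4*w^2 - 17*w - 60.
Then w = -3 is a root, so (w + 3) is a factor; dividing leaves w^2 + w - 20.
The remaining quadratic factors as (w - 4)(w + 5).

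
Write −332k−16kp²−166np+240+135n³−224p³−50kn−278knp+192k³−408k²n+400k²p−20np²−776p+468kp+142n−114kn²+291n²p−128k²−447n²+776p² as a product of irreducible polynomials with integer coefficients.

Group: 8k(24k²−66kn+26kp+2k+27n²+15np−57n−28p²+76p−40) + (5n+8p−6)(24k²−66kn+26kp+2k+27n²+15np−57n−28p²+76p−40); both groups contain (24k²−66kn+26kp+2k+27n²+15np−57n−28p²+76p−40), so (8k+5n+8p−6) is a factor with cofactor 24k²−66kn+26kp+2k+27n²+15np−57n−28p²+76p−40.
The cofactor groups again: 24k²−66kn+26kp+2k+27n²+15np−57n−28p²+76p−40 = 6k(4k−9n+7p−5) + (−3n−4p+8)(4k−9n+7p−5); both groups contain (4k−9n+7p−5), giving (6k−3n−4p+8)(4k−9n+7p−5).

(4k−9n+7p−5)(6k−3n−4p+8)(8k+5n+8p−6)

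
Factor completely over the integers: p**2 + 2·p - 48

(p + 8)·(p - 6)

Two integers with product -48 and sum 2 are 8 and -6.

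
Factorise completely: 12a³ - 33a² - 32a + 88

Group as (12a³ - 32a) + (-33a² + 88) = 4a(3a² - 8) - 11(3a² - 8).
Both groups share the factor (3a² - 8).

(4a - 11)(3a² - 8)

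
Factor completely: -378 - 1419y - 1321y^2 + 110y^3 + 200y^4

By the rational root theorem, y = -9/4 is a root, so (4y + 9) divides it; the quotient is 50y^3 - 85y^2 - 139y - 42.
Then y = -1/2 is a root, giving the factor (2y + 1) and quotient 25y^2 - 55y - 42.
The remaining quadratic factors as (5y - 14)(5y + 3).

(2y + 1)(4y + 9)(5y + 3)(5y - 14)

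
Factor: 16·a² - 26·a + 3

(2·a - 3)·(8·a - 1)

Need a pair with product 16·3 = 48 and sum -26: that's -24 and -2.
Split the middle term: 16·a² - 24·a - 2·a + 3 = 8·a·(2·a - 3) - (2·a - 3).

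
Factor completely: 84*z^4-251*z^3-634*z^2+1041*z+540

Trying the rational-root candidates, z = 5/3 is a root, giving the factor (3*z-5) and quotient 28*z^3-37*z^2-273*z-108.
Continuing, z = -9/4 is a root, giving the factor (4*z+9) and quotient 7*z^2-25*z-12.
The remaining quadratic factors as (z-4)(7*z+3).

(3*z-5)*(4*z+9)*(7*z+3)*(z-4)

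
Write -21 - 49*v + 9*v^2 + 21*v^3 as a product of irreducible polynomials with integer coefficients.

Group as (21*v^3 - 49*v) + (9*v^2 - 21) = 7*v*(3*v^2 - 7) + 3*(3*v^2 - 7).
Both groups share the factor (3*v^2 - 7).

(7*v + 3)*(3*v^2 - 7)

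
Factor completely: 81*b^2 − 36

Every term has a factor of 9. Then 9*b^2 − 4 = (3*b)² − (2)².

9*(3*b + 2)*(3*b − 2)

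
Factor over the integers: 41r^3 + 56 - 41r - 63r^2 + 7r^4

(7r - 8)(r + 1)(r + 7)(r - 1)

Trying the rational-root candidates, r = -7 is a root, giving the factor (r + 7) and quotient 7r^3 - 8r^2 - 7r + 8.
Then r = 1 is a root, so (r - 1) divides it; the quotient is 7r^2 - r - 8.
The remaining quadratic factors as (r + 1)(7r - 8).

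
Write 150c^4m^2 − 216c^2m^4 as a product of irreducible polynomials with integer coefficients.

6c^2m^2(5c + 6m)(5c − 6m)

Factor out 6c^2m^2, leaving 25c^2 − 36m^2, which is a difference of two squares.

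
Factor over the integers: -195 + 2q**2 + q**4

(q**2 + 15)(q**2 - 13)

Substitute u = q**2 to get a quadratic in u, then factor.
q**2 + 15 is irreducible over ℤ (always positive, so no real roots).
q**2 - 13 is irreducible over ℤ (13 is not a perfect square).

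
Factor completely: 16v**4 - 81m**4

(2v - 3m)(2v + 3m)(4v**2 + 9m**2)

Write as (4v**2)² − (9m**2)², then factor 4v**2 - 9m**2 once more.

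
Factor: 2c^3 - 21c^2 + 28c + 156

By the rational root theorem, c = 6 is a root, so (c - 6) is a factor; dividing leaves 2c^2 - 9c - 26.
The remaining quadratic factors as (c + 2)(2c - 13).

(2c - 13)(c + 2)(c - 6)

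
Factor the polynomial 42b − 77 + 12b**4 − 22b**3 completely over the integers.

(6b − 11)(2b**3 + 7)

Group as (12b**4 + 42b) + (−22b**3 − 77) = 6b(2b**3 + 7) − 11(2b**3 + 7).
Both groups share the factor (2b**3 + 7).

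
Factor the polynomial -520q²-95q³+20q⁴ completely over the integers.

5q²(4q+13)(q-8)

Pull out the common factor 5q², then factor the remaining trinomial.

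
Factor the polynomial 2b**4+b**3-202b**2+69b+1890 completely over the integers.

(2b-7)(b+10)(b+3)(b-9)

Testing divisors of the constant over divisors of the leading coefficient, b = -3 is a root, so (b+3) is a factor; dividing leaves 2b**3-5b**2-187b+630.
Next, b = 7/2 is a root, giving the factor (2b-7) and quotient b**2+b-90.
The remaining quadratic factors as (b-9)(b+10).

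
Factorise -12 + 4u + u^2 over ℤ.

(u + 6)(u - 2)

Two integers with product -12 and sum 4 are -2 and 6.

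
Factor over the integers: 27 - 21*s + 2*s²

Need a pair with product 2·27 = 54 and sum -21: that's -18 and -3.
Split the middle term: 2*s² - 18*s - 3*s + 27 = 2*s*(s - 9) - 3*(s - 9).

(2*s - 3)*(s - 9)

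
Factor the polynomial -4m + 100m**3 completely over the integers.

4m(5m + 1)(5m - 1)

Factor out 4m, leaving 25m**2 - 1, which is a difference of two squares.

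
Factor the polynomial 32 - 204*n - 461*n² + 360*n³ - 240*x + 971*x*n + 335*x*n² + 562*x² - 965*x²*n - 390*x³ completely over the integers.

Group: 10*x*(-39*x² - 77*x*n + 25*x + 72*n² + 23*n - 4) + (5*n - 8)*(-39*x² - 77*x*n + 25*x + 72*n² + 23*n - 4); both groups contain (-39*x² - 77*x*n + 25*x + 72*n² + 23*n - 4), so (10*x + 5*n - 8) is a factor with cofactor -39*x² - 77*x*n + 25*x + 72*n² + 23*n - 4.
The cofactor groups again: -39*x² - 77*x*n + 25*x + 72*n² + 23*n - 4 = -3*x*(13*x - 9*n - 4) + (-8*n + 1)*(13*x - 9*n - 4); both groups contain (13*x - 9*n - 4), giving -(3*x + 8*n - 1)*(13*x - 9*n - 4).

-(13*x - 9*n - 4)*(10*x + 5*n - 8)*(3*x + 8*n - 1)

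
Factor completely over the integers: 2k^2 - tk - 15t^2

Group: -5t(3t - k) - 2k(3t - k); both groups contain (3t - k).

-(3t - k)(5t + 2k)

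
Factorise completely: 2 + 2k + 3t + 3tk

Group as (3tk + 3t) + (2k + 2) = 3t(k + 1) + 2(k + 1).
Both groups share the factor (k + 1).

(3t + 2)(k + 1)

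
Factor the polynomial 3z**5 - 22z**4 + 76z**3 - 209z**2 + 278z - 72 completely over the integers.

(3z - 1)(z - 2)(z - 4)(z**2 - z + 9)

By the rational root theorem, z = 2 is a root, so (z - 2) is a factor; dividing leaves 3z**4 - 16z**3 + 44z**2 - 121z + 36.
Then z = 4 is a root, giving the factor (z - 4) and quotient 3z**3 - 4z**2 + 28z - 9.
Continuing, z = 1/3 is a root, so (3z - 1) is a factor; dividing leaves z**2 - z + 9.
The quadratic z**2 - z + 9 has discriminant -35 < 0 and is irreducible over ℤ.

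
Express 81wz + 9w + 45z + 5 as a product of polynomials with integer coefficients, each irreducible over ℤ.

Group as (81wz + 9w) + (45z + 5) = 9w(9z + 1) + 5(9z + 1).
Both groups share the factor (9z + 1).

(9w + 5)(9z + 1)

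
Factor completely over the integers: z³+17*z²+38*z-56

(z+14)*(z+4)*(z-1)

Trying the rational-root candidates, z = 1 is a root, so (z-1) is a factor; dividing leaves z²+18*z+56.
The remaining quadratic factors as (z+4)(z+14).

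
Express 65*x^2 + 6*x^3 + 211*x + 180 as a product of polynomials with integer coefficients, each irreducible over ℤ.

(2*x + 9)*(3*x + 4)*(x + 5)

Trying the rational-root candidates, x = -9/2 is a root, so (2*x + 9) divides it; the quotient is 3*x^2 + 19*x + 20.
The remaining quadratic factors as (3*x + 4)(x + 5).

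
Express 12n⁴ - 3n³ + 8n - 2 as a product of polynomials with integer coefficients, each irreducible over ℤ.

Group as (12n⁴ + 8n) + (-3n³ - 2) = 4n(3n³ + 2) - (3n³ + 2).
Both groups share the factor (3n³ + 2).

(4n - 1)(3n³ + 2)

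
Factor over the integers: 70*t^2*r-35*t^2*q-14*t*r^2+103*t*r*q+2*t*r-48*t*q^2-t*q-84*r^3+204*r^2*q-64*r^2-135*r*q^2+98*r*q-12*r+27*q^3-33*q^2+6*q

Group: 5*t*(14*t*r-7*t*q+14*r^2-13*r*q+6*r+3*q^2-3*q) + (-6*r+9*q-2)*(14*t*r-7*t*q+14*r^2-13*r*q+6*r+3*q^2-3*q); both groups contain (14*t*r-7*t*q+14*r^2-13*r*q+6*r+3*q^2-3*q), so (5*t-6*r+9*q-2) is a factor with cofactor 14*t*r-7*t*q+14*r^2-13*r*q+6*r+3*q^2-3*q.
The cofactor groups again: 14*t*r-7*t*q+14*r^2-13*r*q+6*r+3*q^2-3*q = 7*t*(2*r-q) + (7*r-3*q+3)*(2*r-q); both groups contain (2*r-q), giving (7*t+7*r-3*q+3)*(2*r-q).

(7*t+7*r-3*q+3)*(2*r-q)*(5*t-6*r+9*q-2)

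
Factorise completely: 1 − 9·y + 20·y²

(4·y − 1)·(5·y − 1)

Need a pair with product 20·1 = 20 and sum −9: that's −4 and −5.
Split the middle term: 20·y² − 4·y − 5·y + 1 = 4·y·(5·y − 1) − (5·y − 1).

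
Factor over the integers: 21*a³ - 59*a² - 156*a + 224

Testing divisors of the constant over divisors of the leading coefficient, a = -7/3 is a root, so (3*a + 7) is a factor; dividing leaves 7*a² - 36*a + 32.
The remaining quadratic factors as (7*a - 8)(a - 4).

(3*a + 7)*(7*a - 8)*(a - 4)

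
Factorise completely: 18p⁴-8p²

Every term has a factor of 2p². Then 9p²-4 = (3p)² − (2)².

2p²(3p+2)(3p-2)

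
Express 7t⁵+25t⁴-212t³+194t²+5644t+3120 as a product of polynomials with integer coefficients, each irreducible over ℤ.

(7t+4)(t+5)(t+6)(t²-8t+26)

By the rational root theorem, t = -4/7 is a root, giving the factor (7t+4) and quotient t⁴+3t³-32t²+46t+780.
Continuing, t = -6 is a root, giving the factor (t+6) and quotient t³-3t²-14t+130.
Then t = -5 is a root, so (t+5) is a factor; dividing leaves t²-8t+26.
The quadratic t²-8t+26 has discriminant -40 < 0 and is irreducible over ℤ.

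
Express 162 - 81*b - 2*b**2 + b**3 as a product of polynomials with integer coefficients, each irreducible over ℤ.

(b + 9)*(b - 2)*(b - 9)

Among the possible rational roots, b = 2 is a root, so (b - 2) divides it; the quotient is b**2 - 81.
The remaining quadratic factors as (b + 9)(b - 9).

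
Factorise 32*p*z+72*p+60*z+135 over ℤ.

(4*z+9)*(8*p+15)

Group as (32*p*z+72*p) + (60*z+135) = 8*p*(4*z+9) + 15*(4*z+9).
Both groups share the factor (4*z+9).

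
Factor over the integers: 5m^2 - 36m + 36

Need a pair with product 5·36 = 180 and sum -36: that's -30 and -6.
Split the middle term: 5m^2 - 30m - 6m + 36 = 5m(m - 6) - 6(m - 6).

(5m - 6)(m - 6)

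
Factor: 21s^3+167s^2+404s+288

Among the possible rational roots, s = -9/7 is a root, so (7s+9) divides it; the quotient is 3s^2+20s+32.
The remaining quadratic factors as (3s+8)(s+4).

(3s+8)(7s+9)(s+4)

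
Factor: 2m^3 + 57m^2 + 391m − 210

(2m − 1)(m + 14)(m + 15)

Among the possible rational roots, m = −14 is a root, so (m + 14) is a factor; dividing leaves 2m^2 + 29m − 15.
The remaining quadratic factors as (2m − 1)(m + 15).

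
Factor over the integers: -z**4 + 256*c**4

(4*c + z)*(4*c - z)*(16*c**2 + z**2)

Write as (16*c**2)² − (z**2)², then factor 16*c**2 - z**2 once more.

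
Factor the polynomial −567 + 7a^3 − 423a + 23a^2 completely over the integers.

(7a + 9)(a + 9)(a − 7)

By the rational root theorem, a = −9 is a root, so (a + 9) is a factor; dividing leaves 7a^2 − 40a − 63.
The remaining quadratic factors as (a − 7)(7a + 9).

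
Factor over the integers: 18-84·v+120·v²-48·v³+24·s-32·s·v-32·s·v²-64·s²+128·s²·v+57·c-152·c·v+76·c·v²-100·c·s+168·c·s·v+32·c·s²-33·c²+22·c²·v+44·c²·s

(11·c+8·s-6·v+3)·(4·s+2·v-3)·(c+4·v-2)

Group: 11·c·(4·c·s+2·c·v-3·c+16·s·v-8·s+8·v²-16·v+6) + (8·s-6·v+3)·(4·c·s+2·c·v-3·c+16·s·v-8·s+8·v²-16·v+6); both groups contain (4·c·s+2·c·v-3·c+16·s·v-8·s+8·v²-16·v+6), so (11·c+8·s-6·v+3) is a factor with cofactor 4·c·s+2·c·v-3·c+16·s·v-8·s+8·v²-16·v+6.
The cofactor groups again: 4·c·s+2·c·v-3·c+16·s·v-8·s+8·v²-16·v+6 = c·(4·s+2·v-3) + (4·v-2)·(4·s+2·v-3); both groups contain (4·s+2·v-3), giving (c+4·v-2)·(4·s+2·v-3).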